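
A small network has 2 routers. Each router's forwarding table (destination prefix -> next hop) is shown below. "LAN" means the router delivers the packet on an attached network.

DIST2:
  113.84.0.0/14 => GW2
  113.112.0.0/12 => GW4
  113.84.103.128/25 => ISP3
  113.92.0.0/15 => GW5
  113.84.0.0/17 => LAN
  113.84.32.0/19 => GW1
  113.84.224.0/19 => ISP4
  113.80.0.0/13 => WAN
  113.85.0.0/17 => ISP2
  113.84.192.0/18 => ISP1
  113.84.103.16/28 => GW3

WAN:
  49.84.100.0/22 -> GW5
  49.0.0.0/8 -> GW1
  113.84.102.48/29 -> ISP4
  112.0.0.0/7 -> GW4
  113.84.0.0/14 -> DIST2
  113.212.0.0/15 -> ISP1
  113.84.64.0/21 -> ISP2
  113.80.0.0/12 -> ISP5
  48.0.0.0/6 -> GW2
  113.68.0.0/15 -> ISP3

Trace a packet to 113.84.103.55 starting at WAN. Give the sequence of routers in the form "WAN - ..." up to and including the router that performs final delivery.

WAN - DIST2

At WAN: longest match for 113.84.103.55 is 113.84.0.0/14 -> DIST2
At DIST2: longest match for 113.84.103.55 is 113.84.0.0/17 -> LAN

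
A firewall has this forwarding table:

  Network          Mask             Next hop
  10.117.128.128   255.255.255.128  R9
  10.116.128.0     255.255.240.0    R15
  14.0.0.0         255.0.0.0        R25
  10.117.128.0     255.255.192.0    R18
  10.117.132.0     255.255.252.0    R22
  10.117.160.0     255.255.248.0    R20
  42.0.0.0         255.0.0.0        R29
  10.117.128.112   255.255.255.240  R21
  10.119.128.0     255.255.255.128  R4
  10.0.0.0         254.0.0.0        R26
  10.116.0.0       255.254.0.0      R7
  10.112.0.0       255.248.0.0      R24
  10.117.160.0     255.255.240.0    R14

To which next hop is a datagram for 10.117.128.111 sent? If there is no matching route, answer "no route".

Routes whose prefix contains 10.117.128.111:
  10.0.0.0/7 (10.0.0.0 - 11.255.255.255) -> R26
  10.112.0.0/13 (10.112.0.0 - 10.119.255.255) -> R24
  10.116.0.0/15 (10.116.0.0 - 10.117.255.255) -> R7
  10.117.128.0/18 (10.117.128.0 - 10.117.191.255) -> R18
More-specific entries that do NOT match:
  10.117.128.112/28 (10.117.128.112 - 10.117.128.127) does not contain 10.117.128.111
  10.117.128.128/25 (10.117.128.128 - 10.117.128.255) does not contain 10.117.128.111
  10.119.128.0/25 (10.119.128.0 - 10.119.128.127) does not contain 10.117.128.111
  10.117.132.0/22 (10.117.132.0 - 10.117.135.255) does not contain 10.117.128.111
  10.117.160.0/21 (10.117.160.0 - 10.117.167.255) does not contain 10.117.128.111
  10.116.128.0/20 (10.116.128.0 - 10.116.143.255) does not contain 10.117.128.111
  10.117.160.0/20 (10.117.160.0 - 10.117.175.255) does not contain 10.117.128.111
Longest matching prefix is /18 -> next hop R18.

R18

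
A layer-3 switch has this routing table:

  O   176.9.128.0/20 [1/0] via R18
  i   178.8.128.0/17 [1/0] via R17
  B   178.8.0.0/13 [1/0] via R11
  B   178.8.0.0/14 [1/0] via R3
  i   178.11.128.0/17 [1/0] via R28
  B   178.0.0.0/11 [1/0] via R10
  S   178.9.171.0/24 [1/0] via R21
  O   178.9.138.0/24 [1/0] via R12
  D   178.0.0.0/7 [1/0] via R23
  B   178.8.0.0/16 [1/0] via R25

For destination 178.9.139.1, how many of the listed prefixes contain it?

Prefixes containing 178.9.139.1:
  178.0.0.0/7 (178.0.0.0 - 179.255.255.255)
  178.0.0.0/11 (178.0.0.0 - 178.31.255.255)
  178.8.0.0/13 (178.8.0.0 - 178.15.255.255)
  178.8.0.0/14 (178.8.0.0 - 178.11.255.255)
Total matching entries: 4.

4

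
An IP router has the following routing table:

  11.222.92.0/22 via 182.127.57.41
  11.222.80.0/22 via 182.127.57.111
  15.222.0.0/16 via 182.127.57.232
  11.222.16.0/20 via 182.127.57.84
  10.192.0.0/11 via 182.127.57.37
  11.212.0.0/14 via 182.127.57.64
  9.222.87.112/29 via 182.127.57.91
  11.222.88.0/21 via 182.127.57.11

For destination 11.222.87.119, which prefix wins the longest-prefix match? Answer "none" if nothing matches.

none

11.222.87.119 is outside every listed prefix and there is no default route.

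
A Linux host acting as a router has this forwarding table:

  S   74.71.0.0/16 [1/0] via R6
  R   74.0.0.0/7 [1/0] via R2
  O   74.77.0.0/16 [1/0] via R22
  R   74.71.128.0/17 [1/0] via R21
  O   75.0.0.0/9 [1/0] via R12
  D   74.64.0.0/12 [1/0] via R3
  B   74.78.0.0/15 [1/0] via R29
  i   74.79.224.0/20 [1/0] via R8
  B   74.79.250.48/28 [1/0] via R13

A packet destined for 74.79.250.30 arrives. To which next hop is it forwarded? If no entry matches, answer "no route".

Routes whose prefix contains 74.79.250.30:
  74.0.0.0/7 (74.0.0.0 - 75.255.255.255) -> R2
  74.64.0.0/12 (74.64.0.0 - 74.79.255.255) -> R3
  74.78.0.0/15 (74.78.0.0 - 74.79.255.255) -> R29
More-specific entries that do NOT match:
  74.79.250.48/28 (74.79.250.48 - 74.79.250.63) does not contain 74.79.250.30
  74.79.224.0/20 (74.79.224.0 - 74.79.239.255) does not contain 74.79.250.30
  74.71.128.0/17 (74.71.128.0 - 74.71.255.255) does not contain 74.79.250.30
  74.71.0.0/16 (74.71.0.0 - 74.71.255.255) does not contain 74.79.250.30
  74.77.0.0/16 (74.77.0.0 - 74.77.255.255) does not contain 74.79.250.30
Longest matching prefix is /15 -> next hop R29.

R29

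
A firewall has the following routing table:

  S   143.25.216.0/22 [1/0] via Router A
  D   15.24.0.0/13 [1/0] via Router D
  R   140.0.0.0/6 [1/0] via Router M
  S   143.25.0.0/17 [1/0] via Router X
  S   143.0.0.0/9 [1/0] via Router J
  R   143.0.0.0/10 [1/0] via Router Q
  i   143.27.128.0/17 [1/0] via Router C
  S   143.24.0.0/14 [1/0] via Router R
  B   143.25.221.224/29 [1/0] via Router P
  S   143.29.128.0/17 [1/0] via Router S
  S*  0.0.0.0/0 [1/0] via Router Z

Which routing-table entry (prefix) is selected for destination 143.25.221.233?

143.24.0.0/14

Entries matching 143.25.221.233:
  0.0.0.0/0 (default, matches everything)
  140.0.0.0/6 (140.0.0.0 - 143.255.255.255)
  143.0.0.0/9 (143.0.0.0 - 143.127.255.255)
  143.0.0.0/10 (143.0.0.0 - 143.63.255.255)
  143.24.0.0/14 (143.24.0.0 - 143.27.255.255)
Most specific is 143.24.0.0/14.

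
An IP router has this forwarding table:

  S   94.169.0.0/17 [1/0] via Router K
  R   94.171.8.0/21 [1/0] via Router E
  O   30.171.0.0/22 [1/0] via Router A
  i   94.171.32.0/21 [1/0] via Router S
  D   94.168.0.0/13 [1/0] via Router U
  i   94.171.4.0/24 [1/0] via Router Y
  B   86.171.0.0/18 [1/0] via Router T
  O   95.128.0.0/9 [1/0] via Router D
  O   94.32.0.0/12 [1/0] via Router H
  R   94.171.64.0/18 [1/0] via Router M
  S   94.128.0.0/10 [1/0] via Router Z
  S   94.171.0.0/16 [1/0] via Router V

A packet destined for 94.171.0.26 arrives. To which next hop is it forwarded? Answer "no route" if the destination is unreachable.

Routes whose prefix contains 94.171.0.26:
  94.128.0.0/10 (94.128.0.0 - 94.191.255.255) -> Router Z
  94.168.0.0/13 (94.168.0.0 - 94.175.255.255) -> Router U
  94.171.0.0/16 (94.171.0.0 - 94.171.255.255) -> Router V
More-specific entries that do NOT match:
  94.171.4.0/24 (94.171.4.0 - 94.171.4.255) does not contain 94.171.0.26
  30.171.0.0/22 (30.171.0.0 - 30.171.3.255) does not contain 94.171.0.26
  94.171.8.0/21 (94.171.8.0 - 94.171.15.255) does not contain 94.171.0.26
  94.171.32.0/21 (94.171.32.0 - 94.171.39.255) does not contain 94.171.0.26
  86.171.0.0/18 (86.171.0.0 - 86.171.63.255) does not contain 94.171.0.26
  94.171.64.0/18 (94.171.64.0 - 94.171.127.255) does not contain 94.171.0.26
  94.169.0.0/17 (94.169.0.0 - 94.169.127.255) does not contain 94.171.0.26
Longest matching prefix is /16 -> next hop Router V.

Router V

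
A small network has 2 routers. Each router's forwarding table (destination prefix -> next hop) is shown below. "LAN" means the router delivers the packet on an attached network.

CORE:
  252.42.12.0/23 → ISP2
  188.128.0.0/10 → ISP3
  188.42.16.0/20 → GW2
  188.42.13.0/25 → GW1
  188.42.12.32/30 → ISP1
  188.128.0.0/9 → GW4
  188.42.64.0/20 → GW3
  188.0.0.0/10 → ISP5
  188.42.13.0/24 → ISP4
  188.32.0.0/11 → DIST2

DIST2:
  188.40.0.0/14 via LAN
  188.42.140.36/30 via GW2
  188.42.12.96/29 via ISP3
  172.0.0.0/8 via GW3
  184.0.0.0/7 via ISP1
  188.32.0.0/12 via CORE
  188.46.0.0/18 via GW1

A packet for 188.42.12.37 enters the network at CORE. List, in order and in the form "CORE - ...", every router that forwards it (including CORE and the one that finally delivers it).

At CORE: longest match for 188.42.12.37 is 188.32.0.0/11 -> DIST2
At DIST2: longest match for 188.42.12.37 is 188.40.0.0/14 -> LAN

CORE - DIST2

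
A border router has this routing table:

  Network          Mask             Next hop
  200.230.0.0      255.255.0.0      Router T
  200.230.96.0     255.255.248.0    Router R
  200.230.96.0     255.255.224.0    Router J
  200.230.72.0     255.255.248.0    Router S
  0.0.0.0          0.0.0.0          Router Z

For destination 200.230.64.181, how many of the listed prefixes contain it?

Prefixes containing 200.230.64.181:
  0.0.0.0/0 (default, matches everything)
  200.230.0.0/16 (200.230.0.0 - 200.230.255.255)
Total matching entries: 2.

2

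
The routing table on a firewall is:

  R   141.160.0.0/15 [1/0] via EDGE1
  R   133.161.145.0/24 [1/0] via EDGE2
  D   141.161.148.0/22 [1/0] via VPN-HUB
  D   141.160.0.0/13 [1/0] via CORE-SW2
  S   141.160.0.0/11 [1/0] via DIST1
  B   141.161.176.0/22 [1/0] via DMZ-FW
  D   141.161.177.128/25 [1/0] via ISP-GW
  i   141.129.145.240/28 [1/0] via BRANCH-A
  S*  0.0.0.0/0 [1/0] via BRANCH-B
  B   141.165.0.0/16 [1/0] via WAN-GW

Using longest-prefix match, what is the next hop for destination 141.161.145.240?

EDGE1

Routes whose prefix contains 141.161.145.240:
  0.0.0.0/0 (default, matches everything) -> BRANCH-B
  141.160.0.0/11 (141.160.0.0 - 141.191.255.255) -> DIST1
  141.160.0.0/13 (141.160.0.0 - 141.167.255.255) -> CORE-SW2
  141.160.0.0/15 (141.160.0.0 - 141.161.255.255) -> EDGE1
More-specific entries that do NOT match:
  141.129.145.240/28 (141.129.145.240 - 141.129.145.255) does not contain 141.161.145.240
  141.161.177.128/25 (141.161.177.128 - 141.161.177.255) does not contain 141.161.145.240
  133.161.145.0/24 (133.161.145.0 - 133.161.145.255) does not contain 141.161.145.240
  141.161.148.0/22 (141.161.148.0 - 141.161.151.255) does not contain 141.161.145.240
  141.161.176.0/22 (141.161.176.0 - 141.161.179.255) does not contain 141.161.145.240
  141.165.0.0/16 (141.165.0.0 - 141.165.255.255) does not contain 141.161.145.240
Longest matching prefix is /15 -> next hop EDGE1.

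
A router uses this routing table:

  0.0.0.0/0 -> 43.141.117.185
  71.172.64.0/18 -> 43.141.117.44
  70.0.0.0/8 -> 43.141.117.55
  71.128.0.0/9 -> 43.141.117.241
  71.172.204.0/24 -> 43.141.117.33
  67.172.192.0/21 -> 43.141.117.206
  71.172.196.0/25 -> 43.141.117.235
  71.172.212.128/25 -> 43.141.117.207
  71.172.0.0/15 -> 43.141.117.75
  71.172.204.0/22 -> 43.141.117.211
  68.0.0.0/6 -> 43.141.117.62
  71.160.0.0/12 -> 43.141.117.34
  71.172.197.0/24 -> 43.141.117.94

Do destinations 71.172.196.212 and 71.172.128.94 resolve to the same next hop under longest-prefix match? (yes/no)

71.172.196.212: longest match 71.172.0.0/15 -> 43.141.117.75
71.172.128.94: longest match 71.172.0.0/15 -> 43.141.117.75

yes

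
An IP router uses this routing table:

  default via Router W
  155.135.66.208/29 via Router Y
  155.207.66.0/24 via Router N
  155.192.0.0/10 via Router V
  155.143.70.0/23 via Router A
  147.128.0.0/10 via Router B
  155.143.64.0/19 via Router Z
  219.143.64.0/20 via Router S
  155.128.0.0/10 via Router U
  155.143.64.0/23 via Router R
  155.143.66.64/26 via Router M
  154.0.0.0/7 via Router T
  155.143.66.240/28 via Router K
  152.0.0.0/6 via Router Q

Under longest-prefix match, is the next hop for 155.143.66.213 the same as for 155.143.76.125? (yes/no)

yes

155.143.66.213: longest match 155.143.64.0/19 -> Router Z
155.143.76.125: longest match 155.143.64.0/19 -> Router Z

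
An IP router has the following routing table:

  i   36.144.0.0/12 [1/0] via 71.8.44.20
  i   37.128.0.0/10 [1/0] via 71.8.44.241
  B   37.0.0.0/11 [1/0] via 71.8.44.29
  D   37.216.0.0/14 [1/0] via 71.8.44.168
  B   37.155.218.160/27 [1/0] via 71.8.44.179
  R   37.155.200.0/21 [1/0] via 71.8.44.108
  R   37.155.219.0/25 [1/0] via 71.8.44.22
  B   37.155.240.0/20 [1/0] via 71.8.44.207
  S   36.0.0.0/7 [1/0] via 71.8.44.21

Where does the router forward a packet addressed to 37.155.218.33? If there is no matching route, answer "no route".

Routes whose prefix contains 37.155.218.33:
  36.0.0.0/7 (36.0.0.0 - 37.255.255.255) -> 71.8.44.21
  37.128.0.0/10 (37.128.0.0 - 37.191.255.255) -> 71.8.44.241
More-specific entries that do NOT match:
  37.155.218.160/27 (37.155.218.160 - 37.155.218.191) does not contain 37.155.218.33
  37.155.219.0/25 (37.155.219.0 - 37.155.219.127) does not contain 37.155.218.33
  37.155.200.0/21 (37.155.200.0 - 37.155.207.255) does not contain 37.155.218.33
  37.155.240.0/20 (37.155.240.0 - 37.155.255.255) does not contain 37.155.218.33
  37.216.0.0/14 (37.216.0.0 - 37.219.255.255) does not contain 37.155.218.33
  36.144.0.0/12 (36.144.0.0 - 36.159.255.255) does not contain 37.155.218.33
  37.0.0.0/11 (37.0.0.0 - 37.31.255.255) does not contain 37.155.218.33
Longest matching prefix is /10 -> next hop 71.8.44.241.

71.8.44.241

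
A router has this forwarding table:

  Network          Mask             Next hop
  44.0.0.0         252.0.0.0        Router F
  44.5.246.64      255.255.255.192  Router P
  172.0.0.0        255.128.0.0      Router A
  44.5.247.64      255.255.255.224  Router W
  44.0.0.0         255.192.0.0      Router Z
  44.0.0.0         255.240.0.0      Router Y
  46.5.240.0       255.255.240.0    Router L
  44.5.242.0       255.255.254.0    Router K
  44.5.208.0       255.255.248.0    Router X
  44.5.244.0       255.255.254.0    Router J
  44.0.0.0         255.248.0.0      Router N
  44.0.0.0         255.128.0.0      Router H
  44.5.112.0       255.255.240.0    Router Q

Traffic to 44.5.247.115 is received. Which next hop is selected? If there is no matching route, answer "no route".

Routes whose prefix contains 44.5.247.115:
  44.0.0.0/6 (44.0.0.0 - 47.255.255.255) -> Router F
  44.0.0.0/9 (44.0.0.0 - 44.127.255.255) -> Router H
  44.0.0.0/10 (44.0.0.0 - 44.63.255.255) -> Router Z
  44.0.0.0/12 (44.0.0.0 - 44.15.255.255) -> Router Y
  44.0.0.0/13 (44.0.0.0 - 44.7.255.255) -> Router N
More-specific entries that do NOT match:
  44.5.247.64/27 (44.5.247.64 - 44.5.247.95) does not contain 44.5.247.115
  44.5.246.64/26 (44.5.246.64 - 44.5.246.127) does not contain 44.5.247.115
  44.5.242.0/23 (44.5.242.0 - 44.5.243.255) does not contain 44.5.247.115
  44.5.244.0/23 (44.5.244.0 - 44.5.245.255) does not contain 44.5.247.115
  44.5.208.0/21 (44.5.208.0 - 44.5.215.255) does not contain 44.5.247.115
  46.5.240.0/20 (46.5.240.0 - 46.5.255.255) does not contain 44.5.247.115
  44.5.112.0/20 (44.5.112.0 - 44.5.127.255) does not contain 44.5.247.115
Longest matching prefix is /13 -> next hop Router N.

Router N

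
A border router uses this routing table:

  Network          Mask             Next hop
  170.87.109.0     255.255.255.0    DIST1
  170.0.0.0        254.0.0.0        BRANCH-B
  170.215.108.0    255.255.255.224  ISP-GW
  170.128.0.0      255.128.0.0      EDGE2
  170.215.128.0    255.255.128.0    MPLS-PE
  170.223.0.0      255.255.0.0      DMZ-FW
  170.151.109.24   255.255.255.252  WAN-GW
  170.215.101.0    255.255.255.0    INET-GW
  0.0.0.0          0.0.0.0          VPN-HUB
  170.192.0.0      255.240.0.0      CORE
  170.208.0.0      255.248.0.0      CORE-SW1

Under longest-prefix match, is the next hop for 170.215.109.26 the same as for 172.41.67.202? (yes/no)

no

170.215.109.26: longest match 170.208.0.0/13 -> CORE-SW1
172.41.67.202: longest match 0.0.0.0/0 -> VPN-HUB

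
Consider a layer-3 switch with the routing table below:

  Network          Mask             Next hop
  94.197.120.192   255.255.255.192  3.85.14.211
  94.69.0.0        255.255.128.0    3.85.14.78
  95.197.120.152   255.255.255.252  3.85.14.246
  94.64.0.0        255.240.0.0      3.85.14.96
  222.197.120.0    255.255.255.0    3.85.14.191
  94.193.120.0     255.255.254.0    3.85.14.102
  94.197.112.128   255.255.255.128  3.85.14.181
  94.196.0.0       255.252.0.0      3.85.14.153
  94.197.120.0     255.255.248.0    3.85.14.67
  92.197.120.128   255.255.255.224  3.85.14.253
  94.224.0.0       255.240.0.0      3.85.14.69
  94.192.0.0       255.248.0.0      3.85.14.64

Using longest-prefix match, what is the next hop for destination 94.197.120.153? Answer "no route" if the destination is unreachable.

3.85.14.67

Routes whose prefix contains 94.197.120.153:
  94.192.0.0/13 (94.192.0.0 - 94.199.255.255) -> 3.85.14.64
  94.196.0.0/14 (94.196.0.0 - 94.199.255.255) -> 3.85.14.153
  94.197.120.0/21 (94.197.120.0 - 94.197.127.255) -> 3.85.14.67
More-specific entries that do NOT match:
  95.197.120.152/30 (95.197.120.152 - 95.197.120.155) does not contain 94.197.120.153
  92.197.120.128/27 (92.197.120.128 - 92.197.120.159) does not contain 94.197.120.153
  94.197.120.192/26 (94.197.120.192 - 94.197.120.255) does not contain 94.197.120.153
  94.197.112.128/25 (94.197.112.128 - 94.197.112.255) does not contain 94.197.120.153
  222.197.120.0/24 (222.197.120.0 - 222.197.120.255) does not contain 94.197.120.153
  94.193.120.0/23 (94.193.120.0 - 94.193.121.255) does not contain 94.197.120.153
Longest matching prefix is /21 -> next hop 3.85.14.67.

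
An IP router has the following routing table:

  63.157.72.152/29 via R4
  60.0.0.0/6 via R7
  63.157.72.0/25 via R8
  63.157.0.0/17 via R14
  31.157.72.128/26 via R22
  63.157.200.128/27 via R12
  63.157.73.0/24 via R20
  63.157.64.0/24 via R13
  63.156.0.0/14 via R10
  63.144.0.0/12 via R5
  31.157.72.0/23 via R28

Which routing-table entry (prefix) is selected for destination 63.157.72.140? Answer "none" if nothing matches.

Entries matching 63.157.72.140:
  60.0.0.0/6 (60.0.0.0 - 63.255.255.255)
  63.144.0.0/12 (63.144.0.0 - 63.159.255.255)
  63.156.0.0/14 (63.156.0.0 - 63.159.255.255)
  63.157.0.0/17 (63.157.0.0 - 63.157.127.255)
Most specific is 63.157.0.0/17.

63.157.0.0/17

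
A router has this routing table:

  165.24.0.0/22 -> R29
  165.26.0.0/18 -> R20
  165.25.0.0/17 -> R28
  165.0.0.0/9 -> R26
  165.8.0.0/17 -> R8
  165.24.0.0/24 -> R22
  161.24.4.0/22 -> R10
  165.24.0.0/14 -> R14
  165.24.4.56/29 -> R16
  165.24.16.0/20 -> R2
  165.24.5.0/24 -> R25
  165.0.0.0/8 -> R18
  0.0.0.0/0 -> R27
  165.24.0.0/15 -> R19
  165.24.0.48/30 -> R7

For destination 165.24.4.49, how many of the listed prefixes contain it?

Prefixes containing 165.24.4.49:
  0.0.0.0/0 (default, matches everything)
  165.0.0.0/8 (165.0.0.0 - 165.255.255.255)
  165.0.0.0/9 (165.0.0.0 - 165.127.255.255)
  165.24.0.0/14 (165.24.0.0 - 165.27.255.255)
  165.24.0.0/15 (165.24.0.0 - 165.25.255.255)
Total matching entries: 5.

5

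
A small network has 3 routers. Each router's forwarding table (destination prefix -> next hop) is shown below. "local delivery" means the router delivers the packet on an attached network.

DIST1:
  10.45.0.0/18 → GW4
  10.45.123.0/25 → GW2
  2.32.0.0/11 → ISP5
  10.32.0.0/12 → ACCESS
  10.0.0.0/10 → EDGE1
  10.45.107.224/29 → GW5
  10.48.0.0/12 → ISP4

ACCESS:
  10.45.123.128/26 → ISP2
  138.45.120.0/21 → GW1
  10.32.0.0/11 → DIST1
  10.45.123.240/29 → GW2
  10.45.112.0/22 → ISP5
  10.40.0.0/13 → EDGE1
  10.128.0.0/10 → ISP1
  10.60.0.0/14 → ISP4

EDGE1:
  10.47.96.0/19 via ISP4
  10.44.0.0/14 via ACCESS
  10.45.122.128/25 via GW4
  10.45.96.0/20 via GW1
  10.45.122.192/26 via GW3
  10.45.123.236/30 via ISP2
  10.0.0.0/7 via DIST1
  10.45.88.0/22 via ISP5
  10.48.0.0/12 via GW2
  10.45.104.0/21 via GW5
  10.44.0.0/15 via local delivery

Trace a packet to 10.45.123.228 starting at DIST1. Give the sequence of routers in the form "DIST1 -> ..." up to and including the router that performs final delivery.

At DIST1: longest match for 10.45.123.228 is 10.32.0.0/12 -> ACCESS
At ACCESS: longest match for 10.45.123.228 is 10.40.0.0/13 -> EDGE1
At EDGE1: longest match for 10.45.123.228 is 10.44.0.0/15 -> local delivery

DIST1 -> ACCESS -> EDGE1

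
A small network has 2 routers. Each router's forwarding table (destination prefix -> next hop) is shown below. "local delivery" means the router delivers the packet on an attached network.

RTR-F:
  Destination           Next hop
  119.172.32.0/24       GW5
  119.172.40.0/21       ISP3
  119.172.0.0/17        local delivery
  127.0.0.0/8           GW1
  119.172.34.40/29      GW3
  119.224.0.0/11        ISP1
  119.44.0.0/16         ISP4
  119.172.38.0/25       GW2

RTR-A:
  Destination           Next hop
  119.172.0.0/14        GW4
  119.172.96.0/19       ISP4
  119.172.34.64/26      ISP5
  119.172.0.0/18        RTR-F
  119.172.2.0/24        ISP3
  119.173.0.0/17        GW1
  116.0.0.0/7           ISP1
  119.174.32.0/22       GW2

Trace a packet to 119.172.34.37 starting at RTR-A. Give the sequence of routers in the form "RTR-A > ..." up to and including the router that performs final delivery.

At RTR-A: longest match for 119.172.34.37 is 119.172.0.0/18 -> RTR-F
At RTR-F: longest match for 119.172.34.37 is 119.172.0.0/17 -> local delivery

RTR-A > RTR-F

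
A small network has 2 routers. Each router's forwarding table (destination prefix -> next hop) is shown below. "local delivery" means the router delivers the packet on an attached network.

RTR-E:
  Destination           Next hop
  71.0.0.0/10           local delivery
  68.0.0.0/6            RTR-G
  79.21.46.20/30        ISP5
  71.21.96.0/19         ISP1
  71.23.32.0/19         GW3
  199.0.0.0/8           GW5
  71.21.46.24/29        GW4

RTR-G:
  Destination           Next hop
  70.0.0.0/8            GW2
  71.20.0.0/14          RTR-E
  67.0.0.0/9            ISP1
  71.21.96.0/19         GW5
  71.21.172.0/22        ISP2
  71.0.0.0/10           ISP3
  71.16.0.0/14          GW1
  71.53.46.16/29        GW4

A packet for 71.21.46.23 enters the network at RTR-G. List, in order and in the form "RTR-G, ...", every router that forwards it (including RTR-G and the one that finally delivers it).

At RTR-G: longest match for 71.21.46.23 is 71.20.0.0/14 -> RTR-E
At RTR-E: longest match for 71.21.46.23 is 71.0.0.0/10 -> local delivery

RTR-G, RTR-E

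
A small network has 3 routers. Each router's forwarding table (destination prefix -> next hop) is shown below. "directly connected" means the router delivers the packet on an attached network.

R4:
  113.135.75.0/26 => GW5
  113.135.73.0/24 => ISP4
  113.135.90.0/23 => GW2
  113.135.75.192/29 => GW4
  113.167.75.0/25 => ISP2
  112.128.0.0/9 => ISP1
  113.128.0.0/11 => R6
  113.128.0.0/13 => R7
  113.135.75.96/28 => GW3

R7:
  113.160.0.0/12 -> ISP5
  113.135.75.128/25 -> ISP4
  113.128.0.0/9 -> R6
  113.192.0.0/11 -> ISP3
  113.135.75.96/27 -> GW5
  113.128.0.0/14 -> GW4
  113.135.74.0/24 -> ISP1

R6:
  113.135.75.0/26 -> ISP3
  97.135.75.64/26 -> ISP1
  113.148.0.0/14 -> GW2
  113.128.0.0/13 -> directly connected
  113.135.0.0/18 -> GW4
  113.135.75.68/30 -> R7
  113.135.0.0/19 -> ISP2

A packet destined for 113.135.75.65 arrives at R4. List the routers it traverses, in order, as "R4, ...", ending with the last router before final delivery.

R4, R7, R6

At R4: longest match for 113.135.75.65 is 113.128.0.0/13 -> R7
At R7: longest match for 113.135.75.65 is 113.128.0.0/9 -> R6
At R6: longest match for 113.135.75.65 is 113.128.0.0/13 -> directly connected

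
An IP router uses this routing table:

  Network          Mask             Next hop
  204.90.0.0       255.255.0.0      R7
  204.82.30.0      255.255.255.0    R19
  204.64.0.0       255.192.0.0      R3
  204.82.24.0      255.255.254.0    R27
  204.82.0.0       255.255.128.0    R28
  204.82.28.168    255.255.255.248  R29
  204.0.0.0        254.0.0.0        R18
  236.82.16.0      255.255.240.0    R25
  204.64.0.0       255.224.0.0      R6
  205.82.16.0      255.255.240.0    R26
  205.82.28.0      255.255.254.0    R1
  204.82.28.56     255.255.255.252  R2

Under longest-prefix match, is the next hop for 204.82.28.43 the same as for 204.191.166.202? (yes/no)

no

204.82.28.43: longest match 204.82.0.0/17 -> R28
204.191.166.202: longest match 204.0.0.0/7 -> R18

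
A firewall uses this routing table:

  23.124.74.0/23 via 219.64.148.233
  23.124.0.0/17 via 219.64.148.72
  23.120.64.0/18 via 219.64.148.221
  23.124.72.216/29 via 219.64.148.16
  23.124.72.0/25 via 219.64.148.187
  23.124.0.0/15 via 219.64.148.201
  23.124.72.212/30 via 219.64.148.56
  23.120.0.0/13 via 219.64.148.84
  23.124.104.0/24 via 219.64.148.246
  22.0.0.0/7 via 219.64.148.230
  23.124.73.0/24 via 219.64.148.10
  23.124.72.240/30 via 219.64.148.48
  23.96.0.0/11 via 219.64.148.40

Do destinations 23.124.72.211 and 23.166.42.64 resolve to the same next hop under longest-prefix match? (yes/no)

no

23.124.72.211: longest match 23.124.0.0/17 -> 219.64.148.72
23.166.42.64: longest match 22.0.0.0/7 -> 219.64.148.230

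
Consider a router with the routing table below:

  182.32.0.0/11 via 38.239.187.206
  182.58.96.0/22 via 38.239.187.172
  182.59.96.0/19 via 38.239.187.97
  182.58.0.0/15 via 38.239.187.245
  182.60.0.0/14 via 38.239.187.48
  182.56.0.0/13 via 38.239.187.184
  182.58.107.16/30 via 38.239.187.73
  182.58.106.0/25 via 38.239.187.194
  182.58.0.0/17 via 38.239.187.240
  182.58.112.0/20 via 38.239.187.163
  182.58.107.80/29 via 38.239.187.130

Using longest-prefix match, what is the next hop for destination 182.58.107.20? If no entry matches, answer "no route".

Routes whose prefix contains 182.58.107.20:
  182.32.0.0/11 (182.32.0.0 - 182.63.255.255) -> 38.239.187.206
  182.56.0.0/13 (182.56.0.0 - 182.63.255.255) -> 38.239.187.184
  182.58.0.0/15 (182.58.0.0 - 182.59.255.255) -> 38.239.187.245
  182.58.0.0/17 (182.58.0.0 - 182.58.127.255) -> 38.239.187.240
More-specific entries that do NOT match:
  182.58.107.16/30 (182.58.107.16 - 182.58.107.19) does not contain 182.58.107.20
  182.58.107.80/29 (182.58.107.80 - 182.58.107.87) does not contain 182.58.107.20
  182.58.106.0/25 (182.58.106.0 - 182.58.106.127) does not contain 182.58.107.20
  182.58.96.0/22 (182.58.96.0 - 182.58.99.255) does not contain 182.58.107.20
  182.58.112.0/20 (182.58.112.0 - 182.58.127.255) does not contain 182.58.107.20
  182.59.96.0/19 (182.59.96.0 - 182.59.127.255) does not contain 182.58.107.20
Longest matching prefix is /17 -> next hop 38.239.187.240.

38.239.187.240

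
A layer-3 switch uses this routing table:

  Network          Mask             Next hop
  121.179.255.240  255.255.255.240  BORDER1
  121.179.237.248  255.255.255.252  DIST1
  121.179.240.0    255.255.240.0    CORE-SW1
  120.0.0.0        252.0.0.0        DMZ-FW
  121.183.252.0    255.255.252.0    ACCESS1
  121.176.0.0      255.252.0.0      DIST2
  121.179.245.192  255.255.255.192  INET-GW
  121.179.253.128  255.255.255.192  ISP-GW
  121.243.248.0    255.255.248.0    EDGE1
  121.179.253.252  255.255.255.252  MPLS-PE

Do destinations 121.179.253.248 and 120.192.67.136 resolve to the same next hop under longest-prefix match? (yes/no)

121.179.253.248: longest match 121.179.240.0/20 -> CORE-SW1
120.192.67.136: longest match 120.0.0.0/6 -> DMZ-FW

no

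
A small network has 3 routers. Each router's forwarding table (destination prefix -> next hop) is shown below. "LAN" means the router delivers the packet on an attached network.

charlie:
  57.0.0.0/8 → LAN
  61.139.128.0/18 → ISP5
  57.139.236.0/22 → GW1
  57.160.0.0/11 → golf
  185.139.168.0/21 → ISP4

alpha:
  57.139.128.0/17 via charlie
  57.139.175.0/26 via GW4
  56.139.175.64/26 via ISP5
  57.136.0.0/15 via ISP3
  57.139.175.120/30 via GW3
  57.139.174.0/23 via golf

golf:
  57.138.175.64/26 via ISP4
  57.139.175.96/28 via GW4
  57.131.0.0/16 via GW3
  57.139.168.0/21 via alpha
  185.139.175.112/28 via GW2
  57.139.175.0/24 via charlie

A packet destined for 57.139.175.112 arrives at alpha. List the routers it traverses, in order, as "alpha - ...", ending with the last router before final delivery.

At alpha: longest match for 57.139.175.112 is 57.139.174.0/23 -> golf
At golf: longest match for 57.139.175.112 is 57.139.175.0/24 -> charlie
At charlie: longest match for 57.139.175.112 is 57.0.0.0/8 -> LAN

alpha - golf - charlie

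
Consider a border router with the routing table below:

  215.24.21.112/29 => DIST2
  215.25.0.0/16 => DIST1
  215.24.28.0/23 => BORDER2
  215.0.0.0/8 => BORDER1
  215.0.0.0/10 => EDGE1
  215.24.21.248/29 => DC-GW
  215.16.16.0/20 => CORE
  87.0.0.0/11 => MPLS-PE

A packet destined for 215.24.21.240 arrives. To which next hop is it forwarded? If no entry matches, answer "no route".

EDGE1

Routes whose prefix contains 215.24.21.240:
  215.0.0.0/8 (215.0.0.0 - 215.255.255.255) -> BORDER1
  215.0.0.0/10 (215.0.0.0 - 215.63.255.255) -> EDGE1
More-specific entries that do NOT match:
  215.24.21.112/29 (215.24.21.112 - 215.24.21.119) does not contain 215.24.21.240
  215.24.21.248/29 (215.24.21.248 - 215.24.21.255) does not contain 215.24.21.240
  215.24.28.0/23 (215.24.28.0 - 215.24.29.255) does not contain 215.24.21.240
  215.16.16.0/20 (215.16.16.0 - 215.16.31.255) does not contain 215.24.21.240
  215.25.0.0/16 (215.25.0.0 - 215.25.255.255) does not contain 215.24.21.240
  87.0.0.0/11 (87.0.0.0 - 87.31.255.255) does not contain 215.24.21.240
Longest matching prefix is /10 -> next hop EDGE1.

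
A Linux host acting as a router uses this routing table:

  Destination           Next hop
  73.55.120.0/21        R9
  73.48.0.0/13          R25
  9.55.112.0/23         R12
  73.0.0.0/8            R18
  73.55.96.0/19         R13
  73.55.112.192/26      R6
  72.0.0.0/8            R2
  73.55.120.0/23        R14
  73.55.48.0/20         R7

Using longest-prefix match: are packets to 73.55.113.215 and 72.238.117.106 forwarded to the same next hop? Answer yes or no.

73.55.113.215: longest match 73.55.96.0/19 -> R13
72.238.117.106: longest match 72.0.0.0/8 -> R2

no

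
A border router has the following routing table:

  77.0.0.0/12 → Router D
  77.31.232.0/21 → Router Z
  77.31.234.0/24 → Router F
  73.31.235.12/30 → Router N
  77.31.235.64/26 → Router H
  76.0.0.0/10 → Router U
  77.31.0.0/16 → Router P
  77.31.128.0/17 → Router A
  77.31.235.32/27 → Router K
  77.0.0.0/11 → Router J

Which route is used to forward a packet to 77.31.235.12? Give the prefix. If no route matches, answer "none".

77.31.232.0/21

Entries matching 77.31.235.12:
  77.0.0.0/11 (77.0.0.0 - 77.31.255.255)
  77.31.0.0/16 (77.31.0.0 - 77.31.255.255)
  77.31.128.0/17 (77.31.128.0 - 77.31.255.255)
  77.31.232.0/21 (77.31.232.0 - 77.31.239.255)
Most specific is 77.31.232.0/21.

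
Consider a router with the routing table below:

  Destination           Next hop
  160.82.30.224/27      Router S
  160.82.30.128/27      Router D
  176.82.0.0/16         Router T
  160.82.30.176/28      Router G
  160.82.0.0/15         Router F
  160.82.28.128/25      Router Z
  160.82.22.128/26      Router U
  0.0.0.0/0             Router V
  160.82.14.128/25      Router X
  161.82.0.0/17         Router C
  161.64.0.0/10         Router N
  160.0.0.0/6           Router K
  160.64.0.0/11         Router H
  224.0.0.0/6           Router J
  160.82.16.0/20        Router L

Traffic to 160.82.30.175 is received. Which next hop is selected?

Routes whose prefix contains 160.82.30.175:
  0.0.0.0/0 (default, matches everything) -> Router V
  160.0.0.0/6 (160.0.0.0 - 163.255.255.255) -> Router K
  160.64.0.0/11 (160.64.0.0 - 160.95.255.255) -> Router H
  160.82.0.0/15 (160.82.0.0 - 160.83.255.255) -> Router F
  160.82.16.0/20 (160.82.16.0 - 160.82.31.255) -> Router L
More-specific entries that do NOT match:
  160.82.30.176/28 (160.82.30.176 - 160.82.30.191) does not contain 160.82.30.175
  160.82.30.224/27 (160.82.30.224 - 160.82.30.255) does not contain 160.82.30.175
  160.82.30.128/27 (160.82.30.128 - 160.82.30.159) does not contain 160.82.30.175
  160.82.22.128/26 (160.82.22.128 - 160.82.22.191) does not contain 160.82.30.175
  160.82.28.128/25 (160.82.28.128 - 160.82.28.255) does not contain 160.82.30.175
  160.82.14.128/25 (160.82.14.128 - 160.82.14.255) does not contain 160.82.30.175
Longest matching prefix is /20 -> next hop Router L.

Router L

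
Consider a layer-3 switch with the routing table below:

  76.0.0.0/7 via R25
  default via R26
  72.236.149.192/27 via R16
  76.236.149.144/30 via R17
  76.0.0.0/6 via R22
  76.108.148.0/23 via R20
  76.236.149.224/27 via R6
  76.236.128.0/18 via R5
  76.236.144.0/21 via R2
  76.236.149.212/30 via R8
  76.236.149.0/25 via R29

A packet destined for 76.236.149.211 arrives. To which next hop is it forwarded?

R2

Routes whose prefix contains 76.236.149.211:
  0.0.0.0/0 (default, matches everything) -> R26
  76.0.0.0/6 (76.0.0.0 - 79.255.255.255) -> R22
  76.0.0.0/7 (76.0.0.0 - 77.255.255.255) -> R25
  76.236.128.0/18 (76.236.128.0 - 76.236.191.255) -> R5
  76.236.144.0/21 (76.236.144.0 - 76.236.151.255) -> R2
More-specific entries that do NOT match:
  76.236.149.144/30 (76.236.149.144 - 76.236.149.147) does not contain 76.236.149.211
  76.236.149.212/30 (76.236.149.212 - 76.236.149.215) does not contain 76.236.149.211
  72.236.149.192/27 (72.236.149.192 - 72.236.149.223) does not contain 76.236.149.211
  76.236.149.224/27 (76.236.149.224 - 76.236.149.255) does not contain 76.236.149.211
  76.236.149.0/25 (76.236.149.0 - 76.236.149.127) does not contain 76.236.149.211
  76.108.148.0/23 (76.108.148.0 - 76.108.149.255) does not contain 76.236.149.211
Longest matching prefix is /21 -> next hop R2.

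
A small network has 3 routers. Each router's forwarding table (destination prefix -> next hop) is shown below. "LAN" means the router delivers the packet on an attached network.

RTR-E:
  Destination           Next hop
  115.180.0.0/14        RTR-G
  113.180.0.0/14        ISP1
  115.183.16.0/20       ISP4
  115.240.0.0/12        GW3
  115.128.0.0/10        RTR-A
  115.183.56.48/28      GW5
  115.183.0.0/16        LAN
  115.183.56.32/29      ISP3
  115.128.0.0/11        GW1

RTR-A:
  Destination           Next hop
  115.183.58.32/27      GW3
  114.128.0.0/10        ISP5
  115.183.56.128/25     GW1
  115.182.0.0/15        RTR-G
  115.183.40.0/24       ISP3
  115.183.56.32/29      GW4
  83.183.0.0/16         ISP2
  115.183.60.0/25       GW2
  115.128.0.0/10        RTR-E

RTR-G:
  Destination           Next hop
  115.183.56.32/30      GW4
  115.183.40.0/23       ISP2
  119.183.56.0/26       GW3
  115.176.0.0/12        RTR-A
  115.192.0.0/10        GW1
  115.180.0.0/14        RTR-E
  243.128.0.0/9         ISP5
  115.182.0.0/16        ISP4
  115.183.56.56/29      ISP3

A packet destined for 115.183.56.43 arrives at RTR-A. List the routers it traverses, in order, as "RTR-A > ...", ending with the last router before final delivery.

RTR-A > RTR-G > RTR-E

At RTR-A: longest match for 115.183.56.43 is 115.182.0.0/15 -> RTR-G
At RTR-G: longest match for 115.183.56.43 is 115.180.0.0/14 -> RTR-E
At RTR-E: longest match for 115.183.56.43 is 115.183.0.0/16 -> LAN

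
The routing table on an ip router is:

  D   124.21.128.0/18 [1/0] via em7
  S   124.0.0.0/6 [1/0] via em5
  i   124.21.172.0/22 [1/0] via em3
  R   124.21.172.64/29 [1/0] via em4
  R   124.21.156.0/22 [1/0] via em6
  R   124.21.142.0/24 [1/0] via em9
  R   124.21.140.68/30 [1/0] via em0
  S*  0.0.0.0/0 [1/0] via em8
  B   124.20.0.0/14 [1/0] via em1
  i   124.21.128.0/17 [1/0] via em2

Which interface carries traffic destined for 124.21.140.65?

Routes whose prefix contains 124.21.140.65:
  0.0.0.0/0 (default, matches everything) -> em8
  124.0.0.0/6 (124.0.0.0 - 127.255.255.255) -> em5
  124.20.0.0/14 (124.20.0.0 - 124.23.255.255) -> em1
  124.21.128.0/17 (124.21.128.0 - 124.21.255.255) -> em2
  124.21.128.0/18 (124.21.128.0 - 124.21.191.255) -> em7
More-specific entries that do NOT match:
  124.21.140.68/30 (124.21.140.68 - 124.21.140.71) does not contain 124.21.140.65
  124.21.172.64/29 (124.21.172.64 - 124.21.172.71) does not contain 124.21.140.65
  124.21.142.0/24 (124.21.142.0 - 124.21.142.255) does not contain 124.21.140.65
  124.21.172.0/22 (124.21.172.0 - 124.21.175.255) does not contain 124.21.140.65
  124.21.156.0/22 (124.21.156.0 - 124.21.159.255) does not contain 124.21.140.65
Longest matching prefix is /18 -> interface em7.

em7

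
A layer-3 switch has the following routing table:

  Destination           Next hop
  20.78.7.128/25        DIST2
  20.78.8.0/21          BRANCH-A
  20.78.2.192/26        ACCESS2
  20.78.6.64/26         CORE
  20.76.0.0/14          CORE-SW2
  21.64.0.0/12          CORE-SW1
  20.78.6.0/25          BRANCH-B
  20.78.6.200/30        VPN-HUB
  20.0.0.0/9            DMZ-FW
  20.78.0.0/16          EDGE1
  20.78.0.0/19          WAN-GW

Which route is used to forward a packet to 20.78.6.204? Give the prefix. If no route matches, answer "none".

Entries matching 20.78.6.204:
  20.0.0.0/9 (20.0.0.0 - 20.127.255.255)
  20.76.0.0/14 (20.76.0.0 - 20.79.255.255)
  20.78.0.0/16 (20.78.0.0 - 20.78.255.255)
  20.78.0.0/19 (20.78.0.0 - 20.78.31.255)
Most specific is 20.78.0.0/19.

20.78.0.0/19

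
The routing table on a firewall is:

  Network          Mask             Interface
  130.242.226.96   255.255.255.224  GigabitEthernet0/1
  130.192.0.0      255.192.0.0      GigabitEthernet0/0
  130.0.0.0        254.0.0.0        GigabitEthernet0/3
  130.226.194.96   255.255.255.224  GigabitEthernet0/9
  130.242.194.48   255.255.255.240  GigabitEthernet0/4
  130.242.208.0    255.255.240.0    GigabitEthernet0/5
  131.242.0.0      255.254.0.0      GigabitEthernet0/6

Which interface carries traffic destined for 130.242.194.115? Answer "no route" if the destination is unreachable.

Routes whose prefix contains 130.242.194.115:
  130.0.0.0/7 (130.0.0.0 - 131.255.255.255) -> GigabitEthernet0/3
  130.192.0.0/10 (130.192.0.0 - 130.255.255.255) -> GigabitEthernet0/0
More-specific entries that do NOT match:
  130.242.194.48/28 (130.242.194.48 - 130.242.194.63) does not contain 130.242.194.115
  130.242.226.96/27 (130.242.226.96 - 130.242.226.127) does not contain 130.242.194.115
  130.226.194.96/27 (130.226.194.96 - 130.226.194.127) does not contain 130.242.194.115
  130.242.208.0/20 (130.242.208.0 - 130.242.223.255) does not contain 130.242.194.115
  131.242.0.0/15 (131.242.0.0 - 131.243.255.255) does not contain 130.242.194.115
Longest matching prefix is /10 -> interface GigabitEthernet0/0.

GigabitEthernet0/0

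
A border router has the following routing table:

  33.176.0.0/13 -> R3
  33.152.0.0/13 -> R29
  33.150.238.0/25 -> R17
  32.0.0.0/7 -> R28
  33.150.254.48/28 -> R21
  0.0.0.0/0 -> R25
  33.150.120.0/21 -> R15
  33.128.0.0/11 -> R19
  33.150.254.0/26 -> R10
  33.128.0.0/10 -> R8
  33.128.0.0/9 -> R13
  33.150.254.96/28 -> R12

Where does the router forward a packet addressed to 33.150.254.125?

R19

Routes whose prefix contains 33.150.254.125:
  0.0.0.0/0 (default, matches everything) -> R25
  32.0.0.0/7 (32.0.0.0 - 33.255.255.255) -> R28
  33.128.0.0/9 (33.128.0.0 - 33.255.255.255) -> R13
  33.128.0.0/10 (33.128.0.0 - 33.191.255.255) -> R8
  33.128.0.0/11 (33.128.0.0 - 33.159.255.255) -> R19
More-specific entries that do NOT match:
  33.150.254.48/28 (33.150.254.48 - 33.150.254.63) does not contain 33.150.254.125
  33.150.254.96/28 (33.150.254.96 - 33.150.254.111) does not contain 33.150.254.125
  33.150.254.0/26 (33.150.254.0 - 33.150.254.63) does not contain 33.150.254.125
  33.150.238.0/25 (33.150.238.0 - 33.150.238.127) does not contain 33.150.254.125
  33.150.120.0/21 (33.150.120.0 - 33.150.127.255) does not contain 33.150.254.125
  33.176.0.0/13 (33.176.0.0 - 33.183.255.255) does not contain 33.150.254.125
  33.152.0.0/13 (33.152.0.0 - 33.159.255.255) does not contain 33.150.254.125
Longest matching prefix is /11 -> next hop R19.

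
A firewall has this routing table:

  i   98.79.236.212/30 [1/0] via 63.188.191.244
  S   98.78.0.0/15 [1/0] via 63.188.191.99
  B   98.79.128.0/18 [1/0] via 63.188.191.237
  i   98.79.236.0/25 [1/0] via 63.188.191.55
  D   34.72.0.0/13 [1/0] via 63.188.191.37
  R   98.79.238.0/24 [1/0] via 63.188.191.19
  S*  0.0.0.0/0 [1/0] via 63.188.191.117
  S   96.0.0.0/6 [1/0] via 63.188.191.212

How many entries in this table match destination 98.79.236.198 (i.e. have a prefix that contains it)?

3

Prefixes containing 98.79.236.198:
  0.0.0.0/0 (default, matches everything)
  96.0.0.0/6 (96.0.0.0 - 99.255.255.255)
  98.78.0.0/15 (98.78.0.0 - 98.79.255.255)
Total matching entries: 3.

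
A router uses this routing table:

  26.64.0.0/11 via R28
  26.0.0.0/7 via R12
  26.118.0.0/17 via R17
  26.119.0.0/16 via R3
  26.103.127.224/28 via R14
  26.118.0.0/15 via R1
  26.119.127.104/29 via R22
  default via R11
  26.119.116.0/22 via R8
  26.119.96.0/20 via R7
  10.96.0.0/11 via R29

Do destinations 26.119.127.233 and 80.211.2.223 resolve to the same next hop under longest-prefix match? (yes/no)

no

26.119.127.233: longest match 26.119.0.0/16 -> R3
80.211.2.223: longest match 0.0.0.0/0 -> R11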